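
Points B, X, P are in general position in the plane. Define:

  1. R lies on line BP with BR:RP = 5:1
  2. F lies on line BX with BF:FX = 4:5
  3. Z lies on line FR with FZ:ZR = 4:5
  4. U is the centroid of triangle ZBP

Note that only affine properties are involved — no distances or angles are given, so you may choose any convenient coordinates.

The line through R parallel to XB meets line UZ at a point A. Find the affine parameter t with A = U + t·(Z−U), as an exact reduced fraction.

t = -61/14

Work in coordinates with B = (0, 0), X = (1, 0), P = (0, 1).
1. R lies on line BP with BR:RP = 5:1 ⇒ R = (0, 5/6)
2. F lies on line BX with BF:FX = 4:5 ⇒ F = (4/9, 0)
3. Z lies on line FR with FZ:ZR = 4:5 ⇒ Z = (20/81, 10/27)
4. U is the centroid of triangle ZBP ⇒ U = (20/243, 37/81)
through R parallel to XB: direction (-1, 0); meets UZ at A = (-40/63, 5/6)
A = U + t·(Z−U) with t = -61/14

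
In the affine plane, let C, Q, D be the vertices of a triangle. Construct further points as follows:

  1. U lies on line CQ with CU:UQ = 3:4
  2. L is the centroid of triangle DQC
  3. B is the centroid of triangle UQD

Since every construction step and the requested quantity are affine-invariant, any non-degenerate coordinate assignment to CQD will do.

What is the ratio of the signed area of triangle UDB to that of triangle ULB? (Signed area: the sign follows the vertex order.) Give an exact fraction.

Work in coordinates with C = (0, 0), Q = (1, 0), D = (0, 1).
1. U lies on line CQ with CU:UQ = 3:4 ⇒ U = (3/7, 0)
2. L is the centroid of triangle DQC ⇒ L = (1/3, 1/3)
3. B is the centroid of triangle UQD ⇒ B = (10/21, 1/3)
2·[UDB] = -4/21, 2·[ULB] = -1/21
[UDB]:[ULB] = -4/21:-1/21 = 4

[UDB]:[ULB] = 4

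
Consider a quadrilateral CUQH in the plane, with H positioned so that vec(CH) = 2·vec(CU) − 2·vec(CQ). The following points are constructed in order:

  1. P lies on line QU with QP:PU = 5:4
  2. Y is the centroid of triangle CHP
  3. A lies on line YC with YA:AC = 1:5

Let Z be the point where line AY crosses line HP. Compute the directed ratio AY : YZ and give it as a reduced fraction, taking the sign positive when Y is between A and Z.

Assign C = (0, 0), U = (1, 0), Q = (0, 1), H = (2, -2) — the answer is frame-independent, so this choice is without loss of generality.
1. P lies on line QU with QP:PU = 5:4 ⇒ P = (5/9, 4/9)
2. Y is the centroid of triangle CHP ⇒ Y = (23/27, -14/27)
3. A lies on line YC with YA:AC = 1:5 ⇒ A = (115/162, -35/81)
line AY meets HP at Z = (23/18, -7/9)
Y = A + t·(Z−A) with t = 1/4, so AY:YZ = 1/4:3/4

AY:YZ = 1/3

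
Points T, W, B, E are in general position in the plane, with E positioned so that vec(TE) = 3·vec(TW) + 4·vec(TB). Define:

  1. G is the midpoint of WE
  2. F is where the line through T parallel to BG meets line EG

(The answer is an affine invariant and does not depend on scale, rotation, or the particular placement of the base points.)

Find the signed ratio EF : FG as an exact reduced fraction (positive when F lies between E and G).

EF:FG = -5/2

Set T = (0, 0), W = (1, 0), B = (0, 1), E = (3, 4); any affine frame gives the same invariant.
1. G is the midpoint of WE ⇒ G = (2, 2)
2. F is where the line through T parallel to BG meets line EG ⇒ F = (4/3, 2/3)
F = E + t·(G−E) with t = 5/3, so EF:FG = t:(1−t) = 5/3:-2/3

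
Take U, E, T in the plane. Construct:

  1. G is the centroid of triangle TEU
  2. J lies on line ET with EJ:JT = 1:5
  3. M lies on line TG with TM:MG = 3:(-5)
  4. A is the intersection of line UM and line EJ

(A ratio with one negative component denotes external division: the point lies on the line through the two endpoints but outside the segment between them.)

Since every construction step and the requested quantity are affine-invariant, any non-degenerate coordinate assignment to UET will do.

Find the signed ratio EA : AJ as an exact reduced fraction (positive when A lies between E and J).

EA:AJ = -8/7

Choose coordinates U = (0, 0), E = (1, 0), T = (0, 1).
1. G is the centroid of triangle TEU ⇒ G = (1/3, 1/3)
2. J lies on line ET with EJ:JT = 1:5 ⇒ J = (5/6, 1/6)
3. M lies on line TG with TM:MG = 3:(-5) ⇒ M = (-1/2, 2)
4. A is the intersection of line UM and line EJ ⇒ A = (-1/3, 4/3)
A = E + t·(J−E) with t = 8, so EA:AJ = t:(1−t) = 8:-7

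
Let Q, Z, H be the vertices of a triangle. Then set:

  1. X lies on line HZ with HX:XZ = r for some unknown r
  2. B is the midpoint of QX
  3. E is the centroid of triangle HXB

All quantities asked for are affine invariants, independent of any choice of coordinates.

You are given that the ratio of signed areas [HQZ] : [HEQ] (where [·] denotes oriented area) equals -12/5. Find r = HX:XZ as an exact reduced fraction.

Choose coordinates Q = (0, 0), Z = (1, 0), H = (0, 1).
1. With HX:XZ = r, write λ = r/(r+1) so X = H + λ·(Z−H); X is affine-linear in λ
2. B is the midpoint of QX ⇒ B is an affine combination of earlier points and hence also affine-linear in λ
3. E is the centroid of triangle HXB ⇒ E is an affine combination of earlier points and hence also affine-linear in λ
Every point depending on X is an affine combination of X and λ-independent points, so each such coordinate is linear in λ; the λ² term in each signed area is a multiple of (Z−H)×(Z−H) = 0, so 2·[HQZ] and 2·[HEQ] are each linear in λ. Evaluating at λ=0 and λ=1:
  2·[HQZ] = 1,   2·[HEQ] = -1/2·λ
So [HQZ]:[HEQ] = (1) / (-1/2·λ). Setting this equal to -12/5:
  1 = -12/5·(-1/2·λ)  ⇒  λ = 5/6
Then r = λ/(1−λ) = (5/6)/(1/6) = 5. Check: with r = 5, X = (5/6, 1/6) and [HQZ]:[HEQ] = -12/5 as required.

r = 5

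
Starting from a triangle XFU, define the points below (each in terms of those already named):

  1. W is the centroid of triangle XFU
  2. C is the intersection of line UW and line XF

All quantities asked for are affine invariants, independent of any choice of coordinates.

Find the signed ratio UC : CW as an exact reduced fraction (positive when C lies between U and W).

UC:CW = -3

Set X = (0, 0), F = (1, 0), U = (0, 1); any affine frame gives the same invariant.
1. W is the centroid of triangle XFU ⇒ W = (1/3, 1/3)
2. C is the intersection of line UW and line XF ⇒ C = (1/2, 0)
C = U + t·(W−U) with t = 3/2, so UC:CW = t:(1−t) = 3/2:-1/2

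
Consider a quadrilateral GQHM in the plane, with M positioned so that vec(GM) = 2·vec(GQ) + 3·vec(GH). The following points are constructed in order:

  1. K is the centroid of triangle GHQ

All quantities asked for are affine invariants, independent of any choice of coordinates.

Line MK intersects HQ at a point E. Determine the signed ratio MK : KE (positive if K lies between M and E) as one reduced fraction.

MK:KE = -13

Set G = (0, 0), Q = (1, 0), H = (0, 1), M = (2, 3); any affine frame gives the same invariant.
1. K is the centroid of triangle GHQ ⇒ K = (1/3, 1/3)
line MK meets HQ at E = (6/13, 7/13)
K = M + t·(E−M) with t = 13/12, so MK:KE = 13/12:-1/12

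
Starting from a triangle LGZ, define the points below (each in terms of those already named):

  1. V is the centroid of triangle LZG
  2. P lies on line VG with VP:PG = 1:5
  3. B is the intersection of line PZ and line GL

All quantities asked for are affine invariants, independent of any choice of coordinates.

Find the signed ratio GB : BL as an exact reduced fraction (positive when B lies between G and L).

Set L = (0, 0), G = (1, 0), Z = (0, 1); any affine frame gives the same invariant.
1. V is the centroid of triangle LZG ⇒ V = (1/3, 1/3)
2. P lies on line VG with VP:PG = 1:5 ⇒ P = (4/9, 5/18)
3. B is the intersection of line PZ and line GL ⇒ B = (8/13, 0)
B = G + t·(L−G) with t = 5/13, so GB:BL = t:(1−t) = 5/13:8/13

GB:BL = 5/8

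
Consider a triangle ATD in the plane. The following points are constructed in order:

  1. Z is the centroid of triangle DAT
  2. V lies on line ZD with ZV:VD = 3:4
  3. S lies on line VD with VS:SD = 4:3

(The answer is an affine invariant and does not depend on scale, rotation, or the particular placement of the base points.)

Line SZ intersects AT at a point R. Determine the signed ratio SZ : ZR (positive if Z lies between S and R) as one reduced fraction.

Work in coordinates with A = (0, 0), T = (1, 0), D = (0, 1).
1. Z is the centroid of triangle DAT ⇒ Z = (1/3, 1/3)
2. V lies on line ZD with ZV:VD = 3:4 ⇒ V = (4/21, 13/21)
3. S lies on line VD with VS:SD = 4:3 ⇒ S = (4/49, 41/49)
line SZ meets AT at R = (1/2, 0)
Z = S + t·(R−S) with t = 74/123, so SZ:ZR = 74/123:49/123

SZ:ZR = 74/49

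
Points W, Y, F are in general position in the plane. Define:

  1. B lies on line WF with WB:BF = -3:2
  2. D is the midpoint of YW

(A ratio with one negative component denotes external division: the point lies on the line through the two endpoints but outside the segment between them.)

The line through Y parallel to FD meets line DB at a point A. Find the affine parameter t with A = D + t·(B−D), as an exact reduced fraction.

Set W = (0, 0), Y = (1, 0), F = (0, 1); any affine frame gives the same invariant.
1. B lies on line WF with WB:BF = -3:2 ⇒ B = (0, 3)
2. D is the midpoint of YW ⇒ D = (1/2, 0)
through Y parallel to FD: direction (1/2, -1); meets DB at A = (1/4, 3/2)
A = D + t·(B−D) with t = 1/2

t = 1/2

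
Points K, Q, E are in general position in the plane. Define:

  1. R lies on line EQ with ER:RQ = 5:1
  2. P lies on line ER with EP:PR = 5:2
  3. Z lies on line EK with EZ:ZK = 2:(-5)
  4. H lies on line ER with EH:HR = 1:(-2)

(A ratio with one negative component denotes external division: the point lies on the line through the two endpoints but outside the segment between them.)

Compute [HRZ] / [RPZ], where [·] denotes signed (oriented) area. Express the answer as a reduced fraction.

Work in coordinates with K = (0, 0), Q = (1, 0), E = (0, 1).
1. R lies on line EQ with ER:RQ = 5:1 ⇒ R = (5/6, 1/6)
2. P lies on line ER with EP:PR = 5:2 ⇒ P = (25/42, 17/42)
3. Z lies on line EK with EZ:ZK = 2:(-5) ⇒ Z = (0, 5/3)
4. H lies on line ER with EH:HR = 1:(-2) ⇒ H = (-5/6, 11/6)
2·[HRZ] = 10/9, 2·[RPZ] = -10/63
[HRZ]:[RPZ] = 10/9:-10/63 = -7

[HRZ]:[RPZ] = -7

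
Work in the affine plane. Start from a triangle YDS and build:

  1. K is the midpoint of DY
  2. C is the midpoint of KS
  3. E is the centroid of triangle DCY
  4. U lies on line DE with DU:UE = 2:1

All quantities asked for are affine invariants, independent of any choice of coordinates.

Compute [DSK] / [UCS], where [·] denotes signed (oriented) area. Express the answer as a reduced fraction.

Assign Y = (0, 0), D = (1, 0), S = (0, 1) — the answer is frame-independent, so this choice is without loss of generality.
1. K is the midpoint of DY ⇒ K = (1/2, 0)
2. C is the midpoint of KS ⇒ C = (1/4, 1/2)
3. E is the centroid of triangle DCY ⇒ E = (5/12, 1/6)
4. U lies on line DE with DU:UE = 2:1 ⇒ U = (11/18, 1/9)
2·[DSK] = 1/2, 2·[UCS] = -1/12
[DSK]:[UCS] = 1/2:-1/12 = -6

[DSK]:[UCS] = -6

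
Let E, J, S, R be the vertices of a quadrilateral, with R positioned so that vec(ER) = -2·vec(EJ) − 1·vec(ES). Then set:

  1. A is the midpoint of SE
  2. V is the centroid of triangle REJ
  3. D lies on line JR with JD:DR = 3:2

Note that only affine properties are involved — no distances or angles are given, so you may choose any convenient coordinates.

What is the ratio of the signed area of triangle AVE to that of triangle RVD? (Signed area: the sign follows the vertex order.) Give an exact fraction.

Choose coordinates E = (0, 0), J = (1, 0), S = (0, 1), R = (-2, -1).
1. A is the midpoint of SE ⇒ A = (0, 1/2)
2. V is the centroid of triangle REJ ⇒ V = (-1/3, -1/3)
3. D lies on line JR with JD:DR = 3:2 ⇒ D = (-4/5, -3/5)
2·[AVE] = 1/6, 2·[RVD] = -2/15
[AVE]:[RVD] = 1/6:-2/15 = -5/4

[AVE]:[RVD] = -5/4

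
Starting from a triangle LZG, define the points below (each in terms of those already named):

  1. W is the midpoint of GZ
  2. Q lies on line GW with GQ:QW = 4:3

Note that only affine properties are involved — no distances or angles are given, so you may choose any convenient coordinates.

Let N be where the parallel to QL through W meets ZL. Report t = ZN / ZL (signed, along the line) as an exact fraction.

t = 7/10

Choose coordinates L = (0, 0), Z = (1, 0), G = (0, 1).
1. W is the midpoint of GZ ⇒ W = (1/2, 1/2)
2. Q lies on line GW with GQ:QW = 4:3 ⇒ Q = (2/7, 5/7)
through W parallel to QL: direction (-2/7, -5/7); meets ZL at N = (3/10, 0)
N = Z + t·(L−Z) with t = 7/10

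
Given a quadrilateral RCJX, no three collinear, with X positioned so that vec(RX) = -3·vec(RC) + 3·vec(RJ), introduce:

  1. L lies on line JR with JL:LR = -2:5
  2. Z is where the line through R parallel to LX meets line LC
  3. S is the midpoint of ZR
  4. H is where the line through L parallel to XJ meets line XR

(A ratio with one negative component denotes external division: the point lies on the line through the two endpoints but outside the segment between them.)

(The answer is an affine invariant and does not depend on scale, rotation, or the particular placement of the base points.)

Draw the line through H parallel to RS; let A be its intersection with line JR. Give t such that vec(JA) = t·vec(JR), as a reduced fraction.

t = -16/9

Work in coordinates with R = (0, 0), C = (1, 0), J = (0, 1), X = (-3, 3).
1. L lies on line JR with JL:LR = -2:5 ⇒ L = (0, 5/3)
2. Z is where the line through R parallel to LX meets line LC ⇒ Z = (15/11, -20/33)
3. S is the midpoint of ZR ⇒ S = (15/22, -10/33)
4. H is where the line through L parallel to XJ meets line XR ⇒ H = (-5, 5)
through H parallel to RS: direction (15/22, -10/33); meets JR at A = (0, 25/9)
A = J + t·(R−J) with t = -16/9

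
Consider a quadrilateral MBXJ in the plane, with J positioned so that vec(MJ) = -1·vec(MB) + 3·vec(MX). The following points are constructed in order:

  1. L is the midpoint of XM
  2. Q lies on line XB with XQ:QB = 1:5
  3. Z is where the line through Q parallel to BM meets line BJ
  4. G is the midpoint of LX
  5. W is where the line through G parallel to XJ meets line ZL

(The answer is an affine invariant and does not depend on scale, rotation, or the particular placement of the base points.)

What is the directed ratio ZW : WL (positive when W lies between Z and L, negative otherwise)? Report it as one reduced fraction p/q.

Assign M = (0, 0), B = (1, 0), X = (0, 1), J = (-1, 3) — the answer is frame-independent, so this choice is without loss of generality.
1. L is the midpoint of XM ⇒ L = (0, 1/2)
2. Q lies on line XB with XQ:QB = 1:5 ⇒ Q = (1/6, 5/6)
3. Z is where the line through Q parallel to BM meets line BJ ⇒ Z = (4/9, 5/6)
4. G is the midpoint of LX ⇒ G = (0, 3/4)
5. W is where the line through G parallel to XJ meets line ZL ⇒ W = (1/11, 25/44)
W = Z + t·(L−Z) with t = 35/44, so ZW:WL = t:(1−t) = 35/44:9/44

ZW:WL = 35/9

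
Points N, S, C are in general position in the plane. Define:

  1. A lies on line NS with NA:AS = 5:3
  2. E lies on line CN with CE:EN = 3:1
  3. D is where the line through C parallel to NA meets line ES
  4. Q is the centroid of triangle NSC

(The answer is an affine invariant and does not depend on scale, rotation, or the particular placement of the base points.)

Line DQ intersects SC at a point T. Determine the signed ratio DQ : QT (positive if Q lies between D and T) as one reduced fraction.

Assign N = (0, 0), S = (1, 0), C = (0, 1) — the answer is frame-independent, so this choice is without loss of generality.
1. A lies on line NS with NA:AS = 5:3 ⇒ A = (5/8, 0)
2. E lies on line CN with CE:EN = 3:1 ⇒ E = (0, 1/4)
3. D is where the line through C parallel to NA meets line ES ⇒ D = (-3, 1)
4. Q is the centroid of triangle NSC ⇒ Q = (1/3, 1/3)
line DQ meets SC at T = (3/4, 1/4)
Q = D + t·(T−D) with t = 8/9, so DQ:QT = 8/9:1/9

DQ:QT = 8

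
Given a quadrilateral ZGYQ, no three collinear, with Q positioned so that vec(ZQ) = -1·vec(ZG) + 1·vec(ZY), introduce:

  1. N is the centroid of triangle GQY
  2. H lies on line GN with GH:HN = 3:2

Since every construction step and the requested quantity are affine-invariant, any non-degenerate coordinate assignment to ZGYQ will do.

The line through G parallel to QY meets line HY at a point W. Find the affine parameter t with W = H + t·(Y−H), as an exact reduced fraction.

Set Z = (0, 0), G = (1, 0), Y = (0, 1), Q = (-1, 1); any affine frame gives the same invariant.
1. N is the centroid of triangle GQY ⇒ N = (0, 2/3)
2. H lies on line GN with GH:HN = 3:2 ⇒ H = (2/5, 2/5)
through G parallel to QY: direction (1, 0); meets HY at W = (2/3, 0)
W = H + t·(Y−H) with t = -2/3

t = -2/3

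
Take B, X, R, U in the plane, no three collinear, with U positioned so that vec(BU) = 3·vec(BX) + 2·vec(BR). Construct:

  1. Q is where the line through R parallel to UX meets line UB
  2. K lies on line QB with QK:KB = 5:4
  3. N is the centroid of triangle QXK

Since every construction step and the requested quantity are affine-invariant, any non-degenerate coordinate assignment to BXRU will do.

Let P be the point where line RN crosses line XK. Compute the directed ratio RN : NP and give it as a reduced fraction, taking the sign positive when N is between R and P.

Set B = (0, 0), X = (1, 0), R = (0, 1), U = (3, 2); any affine frame gives the same invariant.
1. Q is where the line through R parallel to UX meets line UB ⇒ Q = (-3, -2)
2. K lies on line QB with QK:KB = 5:4 ⇒ K = (-4/3, -8/9)
3. N is the centroid of triangle QXK ⇒ N = (-10/9, -26/27)
line RN meets XK at P = (-290/291, -664/873)
N = R + t·(P−R) with t = 97/87, so RN:NP = 97/87:-10/87

RN:NP = -97/10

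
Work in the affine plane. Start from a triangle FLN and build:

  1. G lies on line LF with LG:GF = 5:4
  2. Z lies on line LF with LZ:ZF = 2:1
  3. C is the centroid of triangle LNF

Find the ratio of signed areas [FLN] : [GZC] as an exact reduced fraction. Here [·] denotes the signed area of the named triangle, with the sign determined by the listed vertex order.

Assign F = (0, 0), L = (1, 0), N = (0, 1) — the answer is frame-independent, so this choice is without loss of generality.
1. G lies on line LF with LG:GF = 5:4 ⇒ G = (4/9, 0)
2. Z lies on line LF with LZ:ZF = 2:1 ⇒ Z = (1/3, 0)
3. C is the centroid of triangle LNF ⇒ C = (1/3, 1/3)
2·[FLN] = 1, 2·[GZC] = -1/27
[FLN]:[GZC] = 1:-1/27 = -27

[FLN]:[GZC] = -27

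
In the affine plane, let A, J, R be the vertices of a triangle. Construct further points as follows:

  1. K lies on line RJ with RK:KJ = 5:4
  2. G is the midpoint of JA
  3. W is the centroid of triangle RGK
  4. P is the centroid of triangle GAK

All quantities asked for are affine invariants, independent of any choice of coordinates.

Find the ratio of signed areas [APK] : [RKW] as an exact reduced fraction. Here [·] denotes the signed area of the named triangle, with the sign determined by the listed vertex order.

[APK]:[RKW] = -4/5

Assign A = (0, 0), J = (1, 0), R = (0, 1) — the answer is frame-independent, so this choice is without loss of generality.
1. K lies on line RJ with RK:KJ = 5:4 ⇒ K = (5/9, 4/9)
2. G is the midpoint of JA ⇒ G = (1/2, 0)
3. W is the centroid of triangle RGK ⇒ W = (19/54, 13/27)
4. P is the centroid of triangle GAK ⇒ P = (19/54, 4/27)
2·[APK] = 2/27, 2·[RKW] = -5/54
[APK]:[RKW] = 2/27:-5/54 = -4/5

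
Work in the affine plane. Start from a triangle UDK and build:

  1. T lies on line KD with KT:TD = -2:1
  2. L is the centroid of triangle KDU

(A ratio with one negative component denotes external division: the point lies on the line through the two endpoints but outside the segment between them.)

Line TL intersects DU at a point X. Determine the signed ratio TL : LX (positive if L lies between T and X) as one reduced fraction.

TL:LX = -4

Work in coordinates with U = (0, 0), D = (1, 0), K = (0, 1).
1. T lies on line KD with KT:TD = -2:1 ⇒ T = (2, -1)
2. L is the centroid of triangle KDU ⇒ L = (1/3, 1/3)
line TL meets DU at X = (3/4, 0)
L = T + t·(X−T) with t = 4/3, so TL:LX = 4/3:-1/3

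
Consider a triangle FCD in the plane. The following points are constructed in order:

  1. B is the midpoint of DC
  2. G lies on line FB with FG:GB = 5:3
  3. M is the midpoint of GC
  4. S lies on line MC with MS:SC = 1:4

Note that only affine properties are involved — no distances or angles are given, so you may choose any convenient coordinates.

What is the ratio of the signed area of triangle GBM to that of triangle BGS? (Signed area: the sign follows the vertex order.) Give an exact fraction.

[GBM]:[BGS] = -5/6

Work in coordinates with F = (0, 0), C = (1, 0), D = (0, 1).
1. B is the midpoint of DC ⇒ B = (1/2, 1/2)
2. G lies on line FB with FG:GB = 5:3 ⇒ G = (5/16, 5/16)
3. M is the midpoint of GC ⇒ M = (21/32, 5/32)
4. S lies on line MC with MS:SC = 1:4 ⇒ S = (29/40, 1/8)
2·[GBM] = -3/32, 2·[BGS] = 9/80
[GBM]:[BGS] = -3/32:9/80 = -5/6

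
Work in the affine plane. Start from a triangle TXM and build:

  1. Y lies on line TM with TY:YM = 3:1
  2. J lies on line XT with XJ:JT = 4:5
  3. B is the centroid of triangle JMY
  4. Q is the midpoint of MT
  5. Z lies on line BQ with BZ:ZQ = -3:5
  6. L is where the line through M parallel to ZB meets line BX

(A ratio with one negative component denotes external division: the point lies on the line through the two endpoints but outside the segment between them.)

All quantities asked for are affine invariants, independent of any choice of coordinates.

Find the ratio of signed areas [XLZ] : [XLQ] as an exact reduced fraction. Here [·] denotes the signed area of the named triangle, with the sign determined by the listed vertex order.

Assign T = (0, 0), X = (1, 0), M = (0, 1) — the answer is frame-independent, so this choice is without loss of generality.
1. Y lies on line TM with TY:YM = 3:1 ⇒ Y = (0, 3/4)
2. J lies on line XT with XJ:JT = 4:5 ⇒ J = (5/9, 0)
3. B is the centroid of triangle JMY ⇒ B = (5/27, 7/12)
4. Q is the midpoint of MT ⇒ Q = (0, 1/2)
5. Z lies on line BQ with BZ:ZQ = -3:5 ⇒ Z = (25/54, 17/24)
6. L is where the line through M parallel to ZB meets line BX ⇒ L = (-125/513, 203/228)
2·[XLZ] = -29/72, 2·[XLQ] = 29/108
[XLZ]:[XLQ] = -29/72:29/108 = -3/2

[XLZ]:[XLQ] = -3/2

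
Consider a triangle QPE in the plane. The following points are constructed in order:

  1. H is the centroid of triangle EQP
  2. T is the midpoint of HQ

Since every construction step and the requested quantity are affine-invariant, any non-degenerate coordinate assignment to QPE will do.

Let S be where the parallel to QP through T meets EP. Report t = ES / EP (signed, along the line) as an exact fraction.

t = 5/6

Set Q = (0, 0), P = (1, 0), E = (0, 1); any affine frame gives the same invariant.
1. H is the centroid of triangle EQP ⇒ H = (1/3, 1/3)
2. T is the midpoint of HQ ⇒ T = (1/6, 1/6)
through T parallel to QP: direction (1, 0); meets EP at S = (5/6, 1/6)
S = E + t·(P−E) with t = 5/6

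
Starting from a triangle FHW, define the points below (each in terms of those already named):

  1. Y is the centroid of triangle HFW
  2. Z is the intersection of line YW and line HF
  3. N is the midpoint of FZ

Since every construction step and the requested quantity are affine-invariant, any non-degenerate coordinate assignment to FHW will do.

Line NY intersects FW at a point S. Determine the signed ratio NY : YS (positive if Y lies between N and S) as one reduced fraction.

Work in coordinates with F = (0, 0), H = (1, 0), W = (0, 1).
1. Y is the centroid of triangle HFW ⇒ Y = (1/3, 1/3)
2. Z is the intersection of line YW and line HF ⇒ Z = (1/2, 0)
3. N is the midpoint of FZ ⇒ N = (1/4, 0)
line NY meets FW at S = (0, -1)
Y = N + t·(S−N) with t = -1/3, so NY:YS = -1/3:4/3

NY:YS = -1/4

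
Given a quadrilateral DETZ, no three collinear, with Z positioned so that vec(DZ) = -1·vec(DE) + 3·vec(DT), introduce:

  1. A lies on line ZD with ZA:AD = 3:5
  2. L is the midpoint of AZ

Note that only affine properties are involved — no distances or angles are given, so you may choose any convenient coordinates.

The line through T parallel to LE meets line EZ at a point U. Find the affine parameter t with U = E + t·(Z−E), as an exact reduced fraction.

t = -10/9

Choose coordinates D = (0, 0), E = (1, 0), T = (0, 1), Z = (-1, 3).
1. A lies on line ZD with ZA:AD = 3:5 ⇒ A = (-5/8, 15/8)
2. L is the midpoint of AZ ⇒ L = (-13/16, 39/16)
through T parallel to LE: direction (29/16, -39/16); meets EZ at U = (29/9, -10/3)
U = E + t·(Z−E) with t = -10/9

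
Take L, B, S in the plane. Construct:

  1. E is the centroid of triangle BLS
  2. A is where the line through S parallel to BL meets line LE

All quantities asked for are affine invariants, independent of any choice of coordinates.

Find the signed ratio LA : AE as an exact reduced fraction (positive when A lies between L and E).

LA:AE = -3/2

Work in coordinates with L = (0, 0), B = (1, 0), S = (0, 1).
1. E is the centroid of triangle BLS ⇒ E = (1/3, 1/3)
2. A is where the line through S parallel to BL meets line LE ⇒ A = (1, 1)
A = L + t·(E−L) with t = 3, so LA:AE = t:(1−t) = 3:-2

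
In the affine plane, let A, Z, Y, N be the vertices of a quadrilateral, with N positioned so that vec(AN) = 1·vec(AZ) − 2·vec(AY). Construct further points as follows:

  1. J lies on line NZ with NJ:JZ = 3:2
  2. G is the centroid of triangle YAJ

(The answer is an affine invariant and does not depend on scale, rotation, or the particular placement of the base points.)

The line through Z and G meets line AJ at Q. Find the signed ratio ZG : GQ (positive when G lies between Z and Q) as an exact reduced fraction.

Assign A = (0, 0), Z = (1, 0), Y = (0, 1), N = (1, -2) — the answer is frame-independent, so this choice is without loss of generality.
1. J lies on line NZ with NJ:JZ = 3:2 ⇒ J = (1, -4/5)
2. G is the centroid of triangle YAJ ⇒ G = (1/3, 1/15)
line ZG meets AJ at Q = (-1/7, 4/35)
G = Z + t·(Q−Z) with t = 7/12, so ZG:GQ = 7/12:5/12

ZG:GQ = 7/5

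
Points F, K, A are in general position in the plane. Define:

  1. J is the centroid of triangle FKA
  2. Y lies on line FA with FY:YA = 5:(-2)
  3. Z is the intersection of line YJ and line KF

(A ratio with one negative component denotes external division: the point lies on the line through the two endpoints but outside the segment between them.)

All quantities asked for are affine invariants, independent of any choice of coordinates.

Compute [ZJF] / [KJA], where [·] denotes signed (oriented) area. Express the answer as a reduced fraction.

[ZJF]:[KJA] = -5/12

Set F = (0, 0), K = (1, 0), A = (0, 1); any affine frame gives the same invariant.
1. J is the centroid of triangle FKA ⇒ J = (1/3, 1/3)
2. Y lies on line FA with FY:YA = 5:(-2) ⇒ Y = (0, 5/3)
3. Z is the intersection of line YJ and line KF ⇒ Z = (5/12, 0)
2·[ZJF] = 5/36, 2·[KJA] = -1/3
[ZJF]:[KJA] = 5/36:-1/3 = -5/12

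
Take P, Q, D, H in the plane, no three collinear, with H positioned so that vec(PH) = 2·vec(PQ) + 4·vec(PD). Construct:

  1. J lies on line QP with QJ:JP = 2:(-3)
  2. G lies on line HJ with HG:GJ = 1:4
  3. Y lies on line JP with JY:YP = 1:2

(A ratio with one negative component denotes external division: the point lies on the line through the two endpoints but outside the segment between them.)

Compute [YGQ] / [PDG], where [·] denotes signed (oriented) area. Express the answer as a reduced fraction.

Set P = (0, 0), Q = (1, 0), D = (0, 1), H = (2, 4); any affine frame gives the same invariant.
1. J lies on line QP with QJ:JP = 2:(-3) ⇒ J = (3, 0)
2. G lies on line HJ with HG:GJ = 1:4 ⇒ G = (11/5, 16/5)
3. Y lies on line JP with JY:YP = 1:2 ⇒ Y = (2, 0)
2·[YGQ] = 16/5, 2·[PDG] = -11/5
[YGQ]:[PDG] = 16/5:-11/5 = -16/11

[YGQ]:[PDG] = -16/11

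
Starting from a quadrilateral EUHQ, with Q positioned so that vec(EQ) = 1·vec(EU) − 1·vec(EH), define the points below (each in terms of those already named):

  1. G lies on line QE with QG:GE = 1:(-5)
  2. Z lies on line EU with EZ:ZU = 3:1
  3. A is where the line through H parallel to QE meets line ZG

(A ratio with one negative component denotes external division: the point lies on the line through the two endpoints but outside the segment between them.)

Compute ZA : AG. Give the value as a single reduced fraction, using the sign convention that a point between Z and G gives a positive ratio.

ZA:AG = -1/4

Work in coordinates with E = (0, 0), U = (1, 0), H = (0, 1), Q = (1, -1).
1. G lies on line QE with QG:GE = 1:(-5) ⇒ G = (5/4, -5/4)
2. Z lies on line EU with EZ:ZU = 3:1 ⇒ Z = (3/4, 0)
3. A is where the line through H parallel to QE meets line ZG ⇒ A = (7/12, 5/12)
A = Z + t·(G−Z) with t = -1/3, so ZA:AG = t:(1−t) = -1/3:4/3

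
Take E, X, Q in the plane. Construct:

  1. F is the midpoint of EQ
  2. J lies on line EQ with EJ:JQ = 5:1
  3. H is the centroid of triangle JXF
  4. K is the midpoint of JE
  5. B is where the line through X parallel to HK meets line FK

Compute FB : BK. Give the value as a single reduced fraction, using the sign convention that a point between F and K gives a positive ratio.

FB:BK = -7/6

Work in coordinates with E = (0, 0), X = (1, 0), Q = (0, 1).
1. F is the midpoint of EQ ⇒ F = (0, 1/2)
2. J lies on line EQ with EJ:JQ = 5:1 ⇒ J = (0, 5/6)
3. H is the centroid of triangle JXF ⇒ H = (1/3, 4/9)
4. K is the midpoint of JE ⇒ K = (0, 5/12)
5. B is where the line through X parallel to HK meets line FK ⇒ B = (0, -1/12)
B = F + t·(K−F) with t = 7, so FB:BK = t:(1−t) = 7:-6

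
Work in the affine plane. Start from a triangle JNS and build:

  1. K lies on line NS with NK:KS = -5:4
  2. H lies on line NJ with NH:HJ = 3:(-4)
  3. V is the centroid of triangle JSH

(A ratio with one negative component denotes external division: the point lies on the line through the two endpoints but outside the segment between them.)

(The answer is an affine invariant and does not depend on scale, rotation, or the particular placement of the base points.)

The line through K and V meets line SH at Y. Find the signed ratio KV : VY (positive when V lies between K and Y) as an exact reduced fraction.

Work in coordinates with J = (0, 0), N = (1, 0), S = (0, 1).
1. K lies on line NS with NK:KS = -5:4 ⇒ K = (-4, 5)
2. H lies on line NJ with NH:HJ = 3:(-4) ⇒ H = (4, 0)
3. V is the centroid of triangle JSH ⇒ V = (4/3, 1/3)
line KV meets SH at Y = (4/5, 4/5)
V = K + t·(Y−K) with t = 10/9, so KV:VY = 10/9:-1/9

KV:VY = -10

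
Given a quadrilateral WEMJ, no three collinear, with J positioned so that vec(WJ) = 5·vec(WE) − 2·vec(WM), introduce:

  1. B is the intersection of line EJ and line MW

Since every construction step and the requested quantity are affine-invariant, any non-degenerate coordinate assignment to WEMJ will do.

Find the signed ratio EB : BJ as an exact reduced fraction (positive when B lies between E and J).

Work in coordinates with W = (0, 0), E = (1, 0), M = (0, 1), J = (5, -2).
1. B is the intersection of line EJ and line MW ⇒ B = (0, 1/2)
B = E + t·(J−E) with t = -1/4, so EB:BJ = t:(1−t) = -1/4:5/4

EB:BJ = -1/5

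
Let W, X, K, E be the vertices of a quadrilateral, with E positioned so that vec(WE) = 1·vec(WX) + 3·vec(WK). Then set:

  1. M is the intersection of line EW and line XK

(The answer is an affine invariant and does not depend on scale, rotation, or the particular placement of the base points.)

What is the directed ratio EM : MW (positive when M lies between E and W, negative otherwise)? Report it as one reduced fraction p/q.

Set W = (0, 0), X = (1, 0), K = (0, 1), E = (1, 3); any affine frame gives the same invariant.
1. M is the intersection of line EW and line XK ⇒ M = (1/4, 3/4)
M = E + t·(W−E) with t = 3/4, so EM:MW = t:(1−t) = 3/4:1/4

EM:MW = 3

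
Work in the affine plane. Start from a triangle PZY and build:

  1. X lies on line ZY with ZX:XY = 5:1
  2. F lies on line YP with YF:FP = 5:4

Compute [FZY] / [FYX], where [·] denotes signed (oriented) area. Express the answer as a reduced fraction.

Work in coordinates with P = (0, 0), Z = (1, 0), Y = (0, 1).
1. X lies on line ZY with ZX:XY = 5:1 ⇒ X = (1/6, 5/6)
2. F lies on line YP with YF:FP = 5:4 ⇒ F = (0, 4/9)
2·[FZY] = 5/9, 2·[FYX] = -5/54
[FZY]:[FYX] = 5/9:-5/54 = -6

[FZY]:[FYX] = -6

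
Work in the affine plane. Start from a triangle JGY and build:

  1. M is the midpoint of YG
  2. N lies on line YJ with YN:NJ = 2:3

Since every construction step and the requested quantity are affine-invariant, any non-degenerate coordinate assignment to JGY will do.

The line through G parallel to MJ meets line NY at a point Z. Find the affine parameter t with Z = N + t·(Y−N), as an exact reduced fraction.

t = -4

Set J = (0, 0), G = (1, 0), Y = (0, 1); any affine frame gives the same invariant.
1. M is the midpoint of YG ⇒ M = (1/2, 1/2)
2. N lies on line YJ with YN:NJ = 2:3 ⇒ N = (0, 3/5)
through G parallel to MJ: direction (-1/2, -1/2); meets NY at Z = (0, -1)
Z = N + t·(Y−N) with t = -4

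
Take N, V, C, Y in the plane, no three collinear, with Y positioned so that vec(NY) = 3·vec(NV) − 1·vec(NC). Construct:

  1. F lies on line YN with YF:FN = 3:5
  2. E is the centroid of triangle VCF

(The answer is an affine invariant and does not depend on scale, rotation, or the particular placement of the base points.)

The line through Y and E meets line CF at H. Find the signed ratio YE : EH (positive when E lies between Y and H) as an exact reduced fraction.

Assign N = (0, 0), V = (1, 0), C = (0, 1), Y = (3, -1) — the answer is frame-independent, so this choice is without loss of generality.
1. F lies on line YN with YF:FN = 3:5 ⇒ F = (15/8, -5/8)
2. E is the centroid of triangle VCF ⇒ E = (23/24, 1/8)
line YE meets CF at H = (255/232, 11/232)
E = Y + t·(H−Y) with t = 29/27, so YE:EH = 29/27:-2/27

YE:EH = -29/2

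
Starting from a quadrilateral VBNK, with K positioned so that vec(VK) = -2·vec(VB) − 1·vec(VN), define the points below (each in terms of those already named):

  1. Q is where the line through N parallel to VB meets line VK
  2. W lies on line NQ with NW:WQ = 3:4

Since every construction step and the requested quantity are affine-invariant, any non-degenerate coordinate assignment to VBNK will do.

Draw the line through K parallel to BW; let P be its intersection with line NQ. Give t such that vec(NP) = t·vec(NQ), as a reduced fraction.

Set V = (0, 0), B = (1, 0), N = (0, 1), K = (-2, -1); any affine frame gives the same invariant.
1. Q is where the line through N parallel to VB meets line VK ⇒ Q = (2, 1)
2. W lies on line NQ with NW:WQ = 3:4 ⇒ W = (6/7, 1)
through K parallel to BW: direction (-1/7, 1); meets NQ at P = (-16/7, 1)
P = N + t·(Q−N) with t = -8/7

t = -8/7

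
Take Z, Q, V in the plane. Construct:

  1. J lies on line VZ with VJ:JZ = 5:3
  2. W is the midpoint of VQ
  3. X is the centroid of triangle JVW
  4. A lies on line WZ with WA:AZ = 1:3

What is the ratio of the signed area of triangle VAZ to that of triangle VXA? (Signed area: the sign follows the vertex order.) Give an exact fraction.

Set Z = (0, 0), Q = (1, 0), V = (0, 1); any affine frame gives the same invariant.
1. J lies on line VZ with VJ:JZ = 5:3 ⇒ J = (0, 3/8)
2. W is the midpoint of VQ ⇒ W = (1/2, 1/2)
3. X is the centroid of triangle JVW ⇒ X = (1/6, 5/8)
4. A lies on line WZ with WA:AZ = 1:3 ⇒ A = (3/8, 3/8)
2·[VAZ] = -3/8, 2·[VXA] = 7/192
[VAZ]:[VXA] = -3/8:7/192 = -72/7

[VAZ]:[VXA] = -72/7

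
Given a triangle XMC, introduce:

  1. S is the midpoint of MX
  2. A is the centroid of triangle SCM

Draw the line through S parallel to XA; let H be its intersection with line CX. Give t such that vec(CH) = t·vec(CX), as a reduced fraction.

t = 4/3

Choose coordinates X = (0, 0), M = (1, 0), C = (0, 1).
1. S is the midpoint of MX ⇒ S = (1/2, 0)
2. A is the centroid of triangle SCM ⇒ A = (1/2, 1/3)
through S parallel to XA: direction (1/2, 1/3); meets CX at H = (0, -1/3)
H = C + t·(X−C) with t = 4/3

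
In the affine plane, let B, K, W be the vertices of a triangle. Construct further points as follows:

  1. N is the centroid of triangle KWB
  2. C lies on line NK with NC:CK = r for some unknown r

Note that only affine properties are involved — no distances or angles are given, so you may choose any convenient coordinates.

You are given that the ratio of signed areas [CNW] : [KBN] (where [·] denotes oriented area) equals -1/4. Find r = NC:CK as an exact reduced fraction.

r = -1/5

Work in coordinates with B = (0, 0), K = (1, 0), W = (0, 1).
1. N is the centroid of triangle KWB ⇒ N = (1/3, 1/3)
2. With NC:CK = r, write λ = r/(r+1) so C = N + λ·(K−N); C is affine-linear in λ
Every point depending on C is an affine combination of C and λ-independent points, so each such coordinate is linear in λ; the λ² term in each signed area is a multiple of (K−N)×(K−N) = 0, so 2·[CNW] and 2·[KBN] are each linear in λ. Evaluating at λ=0 and λ=1:
  2·[CNW] = -1/3·λ,   2·[KBN] = -1/3
So [CNW]:[KBN] = (-1/3·λ) / (-1/3). Setting this equal to -1/4:
  -1/3·λ = -1/4·(-1/3)  ⇒  λ = -1/4
Then r = λ/(1−λ) = (-1/4)/(5/4) = -1/5. Check: with r = -1/5, C = (1/6, 5/12) and [CNW]:[KBN] = -1/4 as required.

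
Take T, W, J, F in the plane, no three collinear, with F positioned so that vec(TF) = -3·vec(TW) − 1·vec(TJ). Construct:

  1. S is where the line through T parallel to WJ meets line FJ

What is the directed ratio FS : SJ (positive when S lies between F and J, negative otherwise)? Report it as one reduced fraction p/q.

Set T = (0, 0), W = (1, 0), J = (0, 1), F = (-3, -1); any affine frame gives the same invariant.
1. S is where the line through T parallel to WJ meets line FJ ⇒ S = (-3/5, 3/5)
S = F + t·(J−F) with t = 4/5, so FS:SJ = t:(1−t) = 4/5:1/5

FS:SJ = 4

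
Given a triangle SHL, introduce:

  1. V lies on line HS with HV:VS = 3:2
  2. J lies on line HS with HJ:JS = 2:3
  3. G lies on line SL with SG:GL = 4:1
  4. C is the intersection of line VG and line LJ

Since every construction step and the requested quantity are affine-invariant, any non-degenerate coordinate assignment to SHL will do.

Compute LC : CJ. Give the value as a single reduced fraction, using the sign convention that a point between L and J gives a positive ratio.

Set S = (0, 0), H = (1, 0), L = (0, 1); any affine frame gives the same invariant.
1. V lies on line HS with HV:VS = 3:2 ⇒ V = (2/5, 0)
2. J lies on line HS with HJ:JS = 2:3 ⇒ J = (3/5, 0)
3. G lies on line SL with SG:GL = 4:1 ⇒ G = (0, 4/5)
4. C is the intersection of line VG and line LJ ⇒ C = (-3/5, 2)
C = L + t·(J−L) with t = -1, so LC:CJ = t:(1−t) = -1:2

LC:CJ = -1/2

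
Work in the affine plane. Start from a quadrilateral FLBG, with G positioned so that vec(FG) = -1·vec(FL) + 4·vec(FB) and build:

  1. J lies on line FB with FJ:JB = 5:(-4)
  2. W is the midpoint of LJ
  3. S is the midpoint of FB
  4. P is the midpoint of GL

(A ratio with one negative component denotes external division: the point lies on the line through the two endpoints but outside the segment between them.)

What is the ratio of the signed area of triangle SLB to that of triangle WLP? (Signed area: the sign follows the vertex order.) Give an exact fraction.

[SLB]:[WLP] = -1/3

Choose coordinates F = (0, 0), L = (1, 0), B = (0, 1), G = (-1, 4).
1. J lies on line FB with FJ:JB = 5:(-4) ⇒ J = (0, 5)
2. W is the midpoint of LJ ⇒ W = (1/2, 5/2)
3. S is the midpoint of FB ⇒ S = (0, 1/2)
4. P is the midpoint of GL ⇒ P = (0, 2)
2·[SLB] = 1/2, 2·[WLP] = -3/2
[SLB]:[WLP] = 1/2:-3/2 = -1/3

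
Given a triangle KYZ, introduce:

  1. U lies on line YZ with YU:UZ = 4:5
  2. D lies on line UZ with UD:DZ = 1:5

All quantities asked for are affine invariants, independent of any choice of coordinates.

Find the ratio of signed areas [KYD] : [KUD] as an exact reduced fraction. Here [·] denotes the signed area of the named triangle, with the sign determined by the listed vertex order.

[KYD]:[KUD] = 29/5

Work in coordinates with K = (0, 0), Y = (1, 0), Z = (0, 1).
1. U lies on line YZ with YU:UZ = 4:5 ⇒ U = (5/9, 4/9)
2. D lies on line UZ with UD:DZ = 1:5 ⇒ D = (25/54, 29/54)
2·[KYD] = 29/54, 2·[KUD] = 5/54
[KYD]:[KUD] = 29/54:5/54 = 29/5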